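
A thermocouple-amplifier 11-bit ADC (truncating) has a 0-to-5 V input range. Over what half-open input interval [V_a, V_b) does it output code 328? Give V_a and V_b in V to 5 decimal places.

[0.80078 V, 0.80322 V)

LSB = 5/2^11 = 2.441 mV.
V_a = V_low + 328·LSB = 0.800781 V; V_b = V_low + 329·LSB = 0.803223 V.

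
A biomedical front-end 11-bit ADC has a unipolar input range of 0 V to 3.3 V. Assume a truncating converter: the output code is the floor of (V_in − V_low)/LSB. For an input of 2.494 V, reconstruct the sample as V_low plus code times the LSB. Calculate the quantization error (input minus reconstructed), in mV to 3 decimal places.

Step size: 3.3 V ÷ 2^11 = 1.611 mV.
(V_in − V_low)/LSB = (2.494 − 0)/0.00161133 = 1547.7915 → code 1547 (floor).
Code 1547 maps back to 0 + 1547×0.00161133 V = 2.4927246 V.
V_in − V_rec = 0.00127539 V = 1.275 mV.

1.275 mV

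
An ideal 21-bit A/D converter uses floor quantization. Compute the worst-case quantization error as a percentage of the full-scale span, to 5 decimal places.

0.00005 %

Truncating → worst-case error = 1 LSB = V_FS/2^21, so 100/2097152 = 4.76837e-05 % of full scale.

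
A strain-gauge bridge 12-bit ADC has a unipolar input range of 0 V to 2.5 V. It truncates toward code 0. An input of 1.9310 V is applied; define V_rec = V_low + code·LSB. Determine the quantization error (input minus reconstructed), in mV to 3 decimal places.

0.458 mV

Step size: 2.5 V ÷ 2^12 = 0.610 mV.
(V_in − V_low)/LSB = (1.9310 − 0)/0.000610352 = 3163.7504 → code 3163 (floor).
V_rec = 0 + 3163·0.000610352 = 1.930542 V.
Difference: 0.000458008 V → 0.458 mV.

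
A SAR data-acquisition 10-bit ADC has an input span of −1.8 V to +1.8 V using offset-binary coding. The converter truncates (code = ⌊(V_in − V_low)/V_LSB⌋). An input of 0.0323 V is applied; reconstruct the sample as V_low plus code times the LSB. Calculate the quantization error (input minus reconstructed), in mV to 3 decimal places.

One LSB is 3.6 V / 1024 = 3.516 mV.
(V_in − V_low)/LSB = (0.0323 − (−1.8))/0.00351563 = 521.1876 → code 521 (floor).
V_rec = (−1.8) + 521·0.00351563 = 0.031640625 V.
Difference: 0.000659375 V → 0.659 mV.

0.659 mV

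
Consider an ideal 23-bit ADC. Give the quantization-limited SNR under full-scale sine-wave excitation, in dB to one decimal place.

140.2 dB

SNR ≈ 6.02·N + 1.76 dB = 6.02·23 + 1.76 = 140.22 dB.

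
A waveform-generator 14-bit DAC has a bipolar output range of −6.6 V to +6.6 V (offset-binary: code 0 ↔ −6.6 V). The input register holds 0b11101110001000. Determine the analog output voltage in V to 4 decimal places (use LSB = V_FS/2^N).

LSB = 13.2 V / 2^14 = 0.806 mV.
Code 0b11101110001000 = 15240 decimal.
V_out = (−6.6) + 15240 × 0.000805664 V = 5.67832 V.

5.6783 V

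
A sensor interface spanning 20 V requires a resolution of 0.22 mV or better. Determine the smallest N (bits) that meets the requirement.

17 bits

Number of steps required ≥ 20 V / 0.22 mV = 90909.09.
Need 2^N ≥ 90909.09; 2^16 = 65536, 2^17 = 131072.
Minimum N = 17.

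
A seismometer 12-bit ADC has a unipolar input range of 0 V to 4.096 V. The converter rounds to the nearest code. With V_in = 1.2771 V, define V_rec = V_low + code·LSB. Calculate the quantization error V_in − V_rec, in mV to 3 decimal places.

Step size: 4.096 V ÷ 2^12 = 1.000 mV.
(1.2771 − 0)/0.001 = 1277.1000; round gives code 1277.
Code 1277 maps back to 0 + 1277×0.001 V = 1.277 V.
Difference: 0.0001 V → 0.100 mV.

0.100 mV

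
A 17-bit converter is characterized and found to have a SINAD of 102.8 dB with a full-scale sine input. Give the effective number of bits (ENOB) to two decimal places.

ENOB = (SINAD − 1.76) / 6.02 = (102.8 − 1.76)/6.02 = 16.784.

16.78 bits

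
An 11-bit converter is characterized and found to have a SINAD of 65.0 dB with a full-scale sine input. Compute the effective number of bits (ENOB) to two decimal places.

10.50 bits

ENOB = (SINAD − 1.76) / 6.02 = (65.0 − 1.76)/6.02 = 10.505.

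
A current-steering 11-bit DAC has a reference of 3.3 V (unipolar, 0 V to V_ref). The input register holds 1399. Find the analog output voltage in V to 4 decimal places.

LSB = 3.3 V / 2^11 = 1.611 mV.
V_out = 0 + 1399 × 0.00161133 V = 2.25425 V.

2.2542 V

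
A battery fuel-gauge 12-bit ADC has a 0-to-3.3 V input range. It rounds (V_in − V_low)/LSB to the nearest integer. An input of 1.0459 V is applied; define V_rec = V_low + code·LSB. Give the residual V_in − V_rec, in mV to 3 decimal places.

0.148 mV

Step size: 3.3 V ÷ 2^12 = 0.806 mV.
(1.0459 − 0)/0.000805664 = 1298.1838; round gives code 1298.
V_rec = 0 + 1298·0.000805664 = 1.045752 V.
Difference: 0.000148047 V → 0.148 mV.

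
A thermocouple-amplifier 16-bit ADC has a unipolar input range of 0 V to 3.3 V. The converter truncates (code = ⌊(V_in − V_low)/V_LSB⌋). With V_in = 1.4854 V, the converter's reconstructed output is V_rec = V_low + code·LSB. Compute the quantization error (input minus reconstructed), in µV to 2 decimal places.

7.24 µV

One LSB is 3.3 V / 65536 = 50.35 µV.
Scaled input = 29499.1438 LSBs, so code = 29499.
Reconstructed: 1.4853928 V.
Error = 1.4854 − 1.4853928 = 7.23877e-06 V = 7.24 µV.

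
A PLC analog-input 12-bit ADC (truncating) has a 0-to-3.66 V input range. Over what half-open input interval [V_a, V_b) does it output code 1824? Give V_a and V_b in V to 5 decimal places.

LSB = 3.66/2^12 = 0.894 mV.
V_a = V_low + 1824·LSB = 1.62984 V; V_b = V_low + 1825·LSB = 1.63074 V.

[1.62984 V, 1.63074 V)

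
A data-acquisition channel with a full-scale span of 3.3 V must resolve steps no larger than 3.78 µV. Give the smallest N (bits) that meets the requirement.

20 bits

Number of steps required ≥ 3.3 V / 3.78 µV = 873015.87.
Need 2^N ≥ 873015.87; 2^19 = 524288, 2^20 = 1048576.
Minimum N = 20.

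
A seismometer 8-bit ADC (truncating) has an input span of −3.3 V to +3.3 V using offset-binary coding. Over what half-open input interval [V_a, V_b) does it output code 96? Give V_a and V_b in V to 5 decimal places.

[-0.82500 V, -0.79922 V)

LSB = 6.6/2^8 = 25.781 mV.
V_a = V_low + 96·LSB = -0.825 V; V_b = V_low + 97·LSB = -0.799219 V.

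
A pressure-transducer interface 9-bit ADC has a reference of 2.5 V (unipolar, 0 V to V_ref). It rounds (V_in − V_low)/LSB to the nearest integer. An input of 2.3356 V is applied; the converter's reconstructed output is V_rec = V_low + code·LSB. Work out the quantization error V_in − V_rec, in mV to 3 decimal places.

1.616 mV

One LSB is 2.5 V / 512 = 4.883 mV.
(2.3356 − 0)/0.00488281 = 478.3309; round gives code 478.
Code 478 maps back to 0 + 478×0.00488281 V = 2.3339844 V.
Difference: 0.00161563 V → 1.616 mV.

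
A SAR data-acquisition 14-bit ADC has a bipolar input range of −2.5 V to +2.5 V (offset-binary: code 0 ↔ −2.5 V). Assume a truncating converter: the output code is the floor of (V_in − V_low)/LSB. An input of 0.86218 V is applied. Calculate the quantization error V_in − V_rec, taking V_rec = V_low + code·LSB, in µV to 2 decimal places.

LSB = 5/2^14 = 305.18 µV.
(V_in − V_low)/LSB = (0.86218 − (−2.5))/0.000305176 = 11017.1914 → code 11017 (floor).
Code 11017 maps back to (−2.5) + 11017×0.000305176 V = 0.86212158 V.
V_in − V_rec = 5.8418e-05 V = 58.42 µV.

58.42 µV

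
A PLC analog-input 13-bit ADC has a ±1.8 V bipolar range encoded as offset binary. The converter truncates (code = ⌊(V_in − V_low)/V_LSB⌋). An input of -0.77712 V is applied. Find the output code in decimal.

code 2327

With 8192 levels over 3.6 V, one step is 439.45 µV.
(-0.77712 − (−1.8)) / 0.000439453 = 2327.620 LSBs.
So the output code is 2327.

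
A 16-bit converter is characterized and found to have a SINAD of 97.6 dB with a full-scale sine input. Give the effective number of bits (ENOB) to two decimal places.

ENOB = (SINAD − 1.76) / 6.02 = (97.6 − 1.76)/6.02 = 15.920.

15.92 bits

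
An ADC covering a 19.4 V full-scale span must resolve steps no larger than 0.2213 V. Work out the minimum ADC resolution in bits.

Number of steps required ≥ 19.4 V / 0.2213 V = 87.66.
Need 2^N ≥ 87.66; 2^6 = 64, 2^7 = 128.
Minimum N = 7.

7 bits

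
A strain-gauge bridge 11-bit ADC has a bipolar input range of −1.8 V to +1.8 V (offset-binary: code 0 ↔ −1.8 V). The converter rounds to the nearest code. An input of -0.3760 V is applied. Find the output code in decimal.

code 810

Full-scale span = 3.6 V; LSB = 3.6/2^11 = 1.758 mV.
(V_in − V_low)/LSB = (-0.3760 − (−1.8)) / 0.00175781 = 810.098.
Round → code 810.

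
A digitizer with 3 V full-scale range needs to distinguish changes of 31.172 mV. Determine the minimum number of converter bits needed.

Number of steps required ≥ 3 V / 31.172 mV = 96.24.
Need 2^N ≥ 96.24; 2^6 = 64, 2^7 = 128.
Minimum N = 7.

7 bits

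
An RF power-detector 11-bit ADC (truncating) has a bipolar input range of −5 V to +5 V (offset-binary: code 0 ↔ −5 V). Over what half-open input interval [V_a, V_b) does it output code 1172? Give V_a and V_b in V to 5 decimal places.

LSB = 10/2^11 = 4.883 mV.
V_a = V_low + 1172·LSB = 0.722656 V; V_b = V_low + 1173·LSB = 0.727539 V.

[0.72266 V, 0.72754 V)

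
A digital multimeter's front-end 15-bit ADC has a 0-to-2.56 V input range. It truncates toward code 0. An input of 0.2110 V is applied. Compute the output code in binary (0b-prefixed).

Full-scale span = 2.56 V; LSB = 2.56/2^15 = 78.12 µV.
(0.2110 − 0) / 7.8125e-05 = 2700.800 LSBs.
So the output code is 2700.
In binary (0b-prefixed): 0b101010001100.

code 0b101010001100 (decimal 2700)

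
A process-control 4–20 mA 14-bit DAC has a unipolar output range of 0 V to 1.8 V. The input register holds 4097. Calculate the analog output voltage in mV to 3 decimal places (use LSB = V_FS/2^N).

LSB = 1.8 V / 2^14 = 109.86 µV.
V_out = 0 + 4097 × 0.000109863 V = 0.45011 V.
= 450.110 mV.

450.110 mV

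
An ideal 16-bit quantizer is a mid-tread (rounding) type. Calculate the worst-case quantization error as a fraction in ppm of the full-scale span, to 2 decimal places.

Rounding → worst-case error = ½ LSB = V_FS/2^17, so 1e+06/131072 = 7.62939 ppm of full scale.

7.63 ppm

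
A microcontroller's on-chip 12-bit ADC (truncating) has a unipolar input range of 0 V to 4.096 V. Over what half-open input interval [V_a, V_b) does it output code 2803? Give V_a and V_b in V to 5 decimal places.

LSB = 4.096/2^12 = 1.000 mV.
V_a = V_low + 2803·LSB = 2.803 V; V_b = V_low + 2804·LSB = 2.804 V.

[2.80300 V, 2.80400 V)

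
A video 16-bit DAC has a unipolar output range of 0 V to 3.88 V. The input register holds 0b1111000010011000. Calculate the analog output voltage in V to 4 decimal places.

LSB = 3.88 V / 2^16 = 59.20 µV.
Code 0b1111000010011000 = 61592 decimal.
V_out = 0 + 61592 × 5.92041e-05 V = 3.6465 V.

3.6465 V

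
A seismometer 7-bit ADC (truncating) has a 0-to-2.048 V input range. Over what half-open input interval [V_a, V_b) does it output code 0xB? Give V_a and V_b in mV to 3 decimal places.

[176.000 mV, 192.000 mV)

LSB = 2.048/2^7 = 16.000 mV.
Code 0xB = 11 decimal.
V_a = V_low + 11·LSB = 0.176 V; V_b = V_low + 12·LSB = 0.192 V.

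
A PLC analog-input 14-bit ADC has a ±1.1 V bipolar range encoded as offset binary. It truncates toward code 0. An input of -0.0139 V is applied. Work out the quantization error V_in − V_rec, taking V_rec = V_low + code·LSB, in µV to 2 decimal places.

64.84 µV

Step size: 2.2 V ÷ 2^14 = 134.28 µV.
(V_in − V_low)/LSB = (-0.0139 − (−1.1))/0.000134277 = 8088.4829 → code 8088 (floor).
V_rec = (−1.1) + 8088·0.000134277 = -0.013964844 V.
V_in − V_rec = 6.48438e-05 V = 64.84 µV.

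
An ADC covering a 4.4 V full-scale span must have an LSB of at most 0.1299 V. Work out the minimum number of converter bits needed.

Number of steps required ≥ 4.4 V / 0.1299 V = 33.87.
Need 2^N ≥ 33.87; 2^5 = 32, 2^6 = 64.
Minimum N = 6.

6 bits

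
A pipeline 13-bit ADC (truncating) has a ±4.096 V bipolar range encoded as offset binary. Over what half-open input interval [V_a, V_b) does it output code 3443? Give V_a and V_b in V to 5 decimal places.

LSB = 8.192/2^13 = 1.000 mV.
V_a = V_low + 3443·LSB = -0.653 V; V_b = V_low + 3444·LSB = -0.652 V.

[-0.65300 V, -0.65200 V)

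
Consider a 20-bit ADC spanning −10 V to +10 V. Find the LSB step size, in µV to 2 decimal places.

Full-scale span = 20 V.
LSB = 20 / 2^20 = 20 / 1048576 = 1.90735e-05 V = 19.07 µV.

19.07 µV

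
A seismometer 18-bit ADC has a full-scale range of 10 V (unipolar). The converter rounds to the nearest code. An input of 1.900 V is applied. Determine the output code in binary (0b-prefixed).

code 0b1100001010001111 (decimal 49807)

With 262144 levels over 10 V, one step is 38.15 µV.
(1.900 − 0) / 3.8147e-05 = 49807.360 LSBs.
Round → code 49807.
In binary (0b-prefixed): 0b1100001010001111.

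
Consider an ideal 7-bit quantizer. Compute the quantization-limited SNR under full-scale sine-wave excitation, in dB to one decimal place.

SNR ≈ 6.02·N + 1.76 dB = 6.02·7 + 1.76 = 43.90 dB.

43.9 dB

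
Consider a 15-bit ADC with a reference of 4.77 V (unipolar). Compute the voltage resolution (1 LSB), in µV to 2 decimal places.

Full-scale span = 4.77 V.
LSB = 4.77 / 2^15 = 4.77 / 32768 = 0.000145569 V = 145.57 µV.

145.57 µV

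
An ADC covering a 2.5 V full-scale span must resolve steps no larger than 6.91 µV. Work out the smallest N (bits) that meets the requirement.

19 bits

Number of steps required ≥ 2.5 V / 6.91 µV = 361794.50.
Need 2^N ≥ 361794.50; 2^18 = 262144, 2^19 = 524288.
Minimum N = 19.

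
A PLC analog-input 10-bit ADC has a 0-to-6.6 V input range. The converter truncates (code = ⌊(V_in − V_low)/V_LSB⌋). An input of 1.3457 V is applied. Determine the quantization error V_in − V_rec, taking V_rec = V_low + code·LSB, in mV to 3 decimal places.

Step size: 6.6 V ÷ 2^10 = 6.445 mV.
Scaled input = 208.7874 LSBs, so code = 208.
V_rec = 0 + 208·0.00644531 = 1.340625 V.
Error = 1.3457 − 1.340625 = 0.005075 V = 5.075 mV.

5.075 mV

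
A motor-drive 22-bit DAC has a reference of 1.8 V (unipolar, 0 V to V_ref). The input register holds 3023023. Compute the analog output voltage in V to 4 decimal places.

LSB = 1.8 V / 2^22 = 0.43 µV.
V_out = 0 + 3023023 × 4.29153e-07 V = 1.29734 V.

1.2973 V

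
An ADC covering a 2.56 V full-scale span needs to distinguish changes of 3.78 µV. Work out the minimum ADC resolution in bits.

20 bits

Number of steps required ≥ 2.56 V / 3.78 µV = 677248.68.
Need 2^N ≥ 677248.68; 2^19 = 524288, 2^20 = 1048576.
Minimum N = 20.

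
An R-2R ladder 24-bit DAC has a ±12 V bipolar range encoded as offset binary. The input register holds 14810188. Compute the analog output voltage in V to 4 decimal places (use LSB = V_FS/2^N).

9.1861 V

LSB = 24 V / 2^24 = 1.43 µV.
V_out = (−12) + 14810188 × 1.43051e-06 V = 9.18614 V.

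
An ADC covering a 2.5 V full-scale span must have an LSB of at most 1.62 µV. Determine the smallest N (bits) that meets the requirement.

Number of steps required ≥ 2.5 V / 1.62 µV = 1543209.88.
Need 2^N ≥ 1543209.88; 2^20 = 1048576, 2^21 = 2097152.
Minimum N = 21.

21 bits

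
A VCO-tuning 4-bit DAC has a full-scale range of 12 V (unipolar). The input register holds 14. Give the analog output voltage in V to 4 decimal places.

LSB = 12 V / 2^4 = 0.7500 V.
V_out = 0 + 14 × 0.75 V = 10.5 V.

10.5000 V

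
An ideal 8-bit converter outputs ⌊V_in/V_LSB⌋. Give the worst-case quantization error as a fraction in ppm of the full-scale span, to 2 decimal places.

Truncating → worst-case error = 1 LSB = V_FS/2^8, so 1e+06/256 = 3906.25 ppm of full scale.

3906.25 ppm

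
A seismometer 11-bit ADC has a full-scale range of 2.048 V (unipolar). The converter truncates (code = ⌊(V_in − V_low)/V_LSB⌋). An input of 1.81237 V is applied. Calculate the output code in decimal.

code 1812

Full-scale span = 2.048 V; LSB = 2.048/2^11 = 1.000 mV.
Input sits at 1812.370 steps above V_low.
So the output code is 1812.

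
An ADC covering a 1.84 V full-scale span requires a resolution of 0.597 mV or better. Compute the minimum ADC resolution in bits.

Number of steps required ≥ 1.84 V / 0.597 mV = 3082.08.
Need 2^N ≥ 3082.08; 2^11 = 2048, 2^12 = 4096.
Minimum N = 12.

12 bits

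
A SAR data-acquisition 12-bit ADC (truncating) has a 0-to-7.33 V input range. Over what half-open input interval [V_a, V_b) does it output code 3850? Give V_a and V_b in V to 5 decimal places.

LSB = 7.33/2^12 = 1.790 mV.
V_a = V_low + 3850·LSB = 6.88977 V; V_b = V_low + 3851·LSB = 6.89156 V.

[6.88977 V, 6.89156 V)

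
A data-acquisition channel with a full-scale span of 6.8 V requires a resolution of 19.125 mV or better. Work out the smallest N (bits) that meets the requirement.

9 bits

Number of steps required ≥ 6.8 V / 19.125 mV = 355.56.
Need 2^N ≥ 355.56; 2^8 = 256, 2^9 = 512.
Minimum N = 9.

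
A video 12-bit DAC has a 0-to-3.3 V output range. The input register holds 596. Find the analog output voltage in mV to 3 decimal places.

480.176 mV

LSB = 3.3 V / 2^12 = 0.806 mV.
V_out = 0 + 596 × 0.000805664 V = 0.480176 V.
= 480.176 mV.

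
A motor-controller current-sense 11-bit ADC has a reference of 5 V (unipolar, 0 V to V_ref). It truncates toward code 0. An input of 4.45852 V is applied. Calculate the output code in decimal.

Full-scale span = 5 V; LSB = 5/2^11 = 2.441 mV.
(V_in − V_low)/LSB = (4.45852 − 0) / 0.00244141 = 1826.210.
Floor → code 1826.

code 1826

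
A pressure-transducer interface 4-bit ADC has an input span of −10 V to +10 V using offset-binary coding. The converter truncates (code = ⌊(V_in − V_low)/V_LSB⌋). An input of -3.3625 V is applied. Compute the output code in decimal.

code 5

Full-scale span = 20 V; LSB = 20/2^4 = 1.2500 V.
(-3.3625 − (−10)) / 1.25 = 5.310 LSBs.
So the output code is 5.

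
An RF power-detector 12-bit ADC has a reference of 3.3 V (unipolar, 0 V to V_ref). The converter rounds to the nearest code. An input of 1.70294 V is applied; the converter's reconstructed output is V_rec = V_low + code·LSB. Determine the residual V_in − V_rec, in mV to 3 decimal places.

Step size: 3.3 V ÷ 2^12 = 0.806 mV.
Scaled input = 2113.7098 LSBs, so code = 2114.
Reconstructed: 1.7031738 V.
V_in − V_rec = -0.000233828 V = -0.234 mV.

-0.234 mV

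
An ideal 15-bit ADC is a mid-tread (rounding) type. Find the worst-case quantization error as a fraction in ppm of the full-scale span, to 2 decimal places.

15.26 ppm

Rounding → worst-case error = ½ LSB = V_FS/2^16, so 1e+06/65536 = 15.2588 ppm of full scale.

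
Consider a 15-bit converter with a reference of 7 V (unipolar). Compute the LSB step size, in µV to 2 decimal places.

213.62 µV

Full-scale span = 7 V.
LSB = 7 / 2^15 = 7 / 32768 = 0.000213623 V = 213.62 µV.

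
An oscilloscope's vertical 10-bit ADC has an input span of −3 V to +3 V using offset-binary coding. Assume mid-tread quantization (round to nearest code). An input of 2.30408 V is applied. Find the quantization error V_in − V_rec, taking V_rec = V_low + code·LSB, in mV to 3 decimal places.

LSB = 6/2^10 = 5.859 mV.
Scaled input = 905.2297 LSBs, so code = 905.
V_rec = (−3) + 905·0.00585938 = 2.3027344 V.
V_in − V_rec = 0.00134563 V = 1.346 mV.

1.346 mV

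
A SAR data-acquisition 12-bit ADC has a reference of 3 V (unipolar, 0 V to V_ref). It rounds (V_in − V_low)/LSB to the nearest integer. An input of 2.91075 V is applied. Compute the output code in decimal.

Full-scale span = 3 V; LSB = 3/2^12 = 0.732 mV.
Input sits at 3974.144 steps above V_low.
Round → code 3974.

code 3974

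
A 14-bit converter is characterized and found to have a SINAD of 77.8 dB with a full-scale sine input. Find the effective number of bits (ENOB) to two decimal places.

ENOB = (SINAD − 1.76) / 6.02 = (77.8 − 1.76)/6.02 = 12.631.

12.63 bits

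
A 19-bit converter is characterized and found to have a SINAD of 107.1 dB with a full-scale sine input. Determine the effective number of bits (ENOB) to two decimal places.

17.50 bits

ENOB = (SINAD − 1.76) / 6.02 = (107.1 − 1.76)/6.02 = 17.498.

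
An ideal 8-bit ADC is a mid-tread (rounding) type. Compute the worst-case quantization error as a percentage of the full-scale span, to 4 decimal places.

0.1953 %

Rounding → worst-case error = ½ LSB = V_FS/2^9, so 100/512 = 0.195312 % of full scale.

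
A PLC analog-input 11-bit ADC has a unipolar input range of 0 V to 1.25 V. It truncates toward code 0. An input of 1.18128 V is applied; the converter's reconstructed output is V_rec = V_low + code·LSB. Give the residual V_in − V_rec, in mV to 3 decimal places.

LSB = 1.25/2^11 = 0.610 mV.
Scaled input = 1935.4092 LSBs, so code = 1935.
Code 1935 maps back to 0 + 1935×0.000610352 V = 1.1810303 V.
Difference: 0.000249727 V → 0.250 mV.

0.250 mV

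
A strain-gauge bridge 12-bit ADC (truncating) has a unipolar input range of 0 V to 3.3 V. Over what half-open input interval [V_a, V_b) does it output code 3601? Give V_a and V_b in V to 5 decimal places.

LSB = 3.3/2^12 = 0.806 mV.
V_a = V_low + 3601·LSB = 2.9012 V; V_b = V_low + 3602·LSB = 2.902 V.

[2.90120 V, 2.90200 V)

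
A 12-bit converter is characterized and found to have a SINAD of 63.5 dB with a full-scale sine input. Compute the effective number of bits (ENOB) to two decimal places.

10.26 bits

ENOB = (SINAD − 1.76) / 6.02 = (63.5 − 1.76)/6.02 = 10.256.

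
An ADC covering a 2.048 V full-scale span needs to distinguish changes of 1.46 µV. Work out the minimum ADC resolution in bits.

21 bits

Number of steps required ≥ 2.048 V / 1.46 µV = 1402739.73.
Need 2^N ≥ 1402739.73; 2^20 = 1048576, 2^21 = 2097152.
Minimum N = 21.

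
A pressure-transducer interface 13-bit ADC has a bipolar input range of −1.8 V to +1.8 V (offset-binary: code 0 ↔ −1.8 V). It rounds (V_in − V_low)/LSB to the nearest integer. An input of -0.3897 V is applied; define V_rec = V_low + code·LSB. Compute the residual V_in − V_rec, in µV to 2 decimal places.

Step size: 3.6 V ÷ 2^13 = 439.45 µV.
Scaled input = 3209.2160 LSBs, so code = 3209.
V_rec = (−1.8) + 3209·0.000439453 = -0.38979492 V.
Error = -0.3897 − (−0.38979492) = 9.49219e-05 V = 94.92 µV.

94.92 µV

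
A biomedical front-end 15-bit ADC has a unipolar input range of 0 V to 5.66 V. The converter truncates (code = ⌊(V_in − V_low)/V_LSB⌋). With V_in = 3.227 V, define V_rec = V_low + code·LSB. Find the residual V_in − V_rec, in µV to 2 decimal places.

Step size: 5.66 V ÷ 2^15 = 172.73 µV.
(V_in − V_low)/LSB = (3.227 − 0)/0.000172729 = 18682.3915 → code 18682 (floor).
V_rec = 0 + 18682·0.000172729 = 3.2269324 V.
Difference: 6.7627e-05 V → 67.63 µV.

67.63 µV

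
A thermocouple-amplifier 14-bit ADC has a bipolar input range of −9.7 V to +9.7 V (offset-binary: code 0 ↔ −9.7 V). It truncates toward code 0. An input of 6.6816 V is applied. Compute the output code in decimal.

code 13834

LSB = 19.4 V / 16384 = 1.184 mV.
(6.6816 − (−9.7)) / 0.00118408 = 13834.852 LSBs.
Floor → code 13834.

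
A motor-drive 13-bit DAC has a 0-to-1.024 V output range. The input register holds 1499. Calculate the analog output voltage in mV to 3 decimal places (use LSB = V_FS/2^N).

LSB = 1.024 V / 2^13 = 125.00 µV.
V_out = 0 + 1499 × 0.000125 V = 0.187375 V.
= 187.375 mV.

187.375 mV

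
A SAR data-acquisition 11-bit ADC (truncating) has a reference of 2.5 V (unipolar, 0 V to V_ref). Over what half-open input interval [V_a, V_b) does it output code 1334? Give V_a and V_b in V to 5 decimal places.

[1.62842 V, 1.62964 V)

LSB = 2.5/2^11 = 1.221 mV.
V_a = V_low + 1334·LSB = 1.62842 V; V_b = V_low + 1335·LSB = 1.62964 V.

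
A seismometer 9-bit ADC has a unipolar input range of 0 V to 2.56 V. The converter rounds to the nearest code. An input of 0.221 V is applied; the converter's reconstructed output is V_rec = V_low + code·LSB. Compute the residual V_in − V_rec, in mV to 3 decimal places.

1.000 mV

LSB = 2.56/2^9 = 5.000 mV.
(0.221 − 0)/0.005 = 44.2000; round gives code 44.
Code 44 maps back to 0 + 44×0.005 V = 0.22 V.
V_in − V_rec = 0.001 V = 1.000 mV.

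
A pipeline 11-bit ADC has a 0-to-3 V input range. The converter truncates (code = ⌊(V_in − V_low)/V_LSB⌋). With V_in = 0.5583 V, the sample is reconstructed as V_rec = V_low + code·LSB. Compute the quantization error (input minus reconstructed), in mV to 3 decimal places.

0.195 mV

One LSB is 3 V / 2048 = 1.465 mV.
Scaled input = 381.1328 LSBs, so code = 381.
Code 381 maps back to 0 + 381×0.00146484 V = 0.55810547 V.
V_in − V_rec = 0.000194531 V = 0.195 mV.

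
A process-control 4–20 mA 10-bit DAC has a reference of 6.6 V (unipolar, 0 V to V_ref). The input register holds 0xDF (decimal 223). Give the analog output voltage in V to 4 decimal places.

LSB = 6.6 V / 2^10 = 6.445 mV.
Code 0xDF = 223 decimal.
V_out = 0 + 223 × 0.00644531 V = 1.4373 V.

1.4373 V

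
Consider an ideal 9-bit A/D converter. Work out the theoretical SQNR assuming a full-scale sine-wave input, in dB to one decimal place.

55.9 dB

SNR ≈ 6.02·N + 1.76 dB = 6.02·9 + 1.76 = 55.94 dB.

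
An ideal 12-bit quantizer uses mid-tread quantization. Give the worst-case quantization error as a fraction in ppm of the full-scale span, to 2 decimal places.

122.07 ppm

Rounding → worst-case error = ½ LSB = V_FS/2^13, so 1e+06/8192 = 122.07 ppm of full scale.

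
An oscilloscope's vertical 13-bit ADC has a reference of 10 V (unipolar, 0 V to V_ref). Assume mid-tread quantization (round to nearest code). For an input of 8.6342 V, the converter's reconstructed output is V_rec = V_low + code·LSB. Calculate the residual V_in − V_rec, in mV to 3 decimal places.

0.167 mV

LSB = 10/2^13 = 1.221 mV.
Scaled input = 7073.1366 LSBs, so code = 7073.
V_rec = 0 + 7073·0.0012207 = 8.6340332 V.
Difference: 0.000166797 V → 0.167 mV.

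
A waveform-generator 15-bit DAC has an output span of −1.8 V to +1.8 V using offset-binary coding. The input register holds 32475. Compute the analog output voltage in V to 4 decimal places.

1.7678 V

LSB = 3.6 V / 2^15 = 109.86 µV.
V_out = (−1.8) + 32475 × 0.000109863 V = 1.76781 V.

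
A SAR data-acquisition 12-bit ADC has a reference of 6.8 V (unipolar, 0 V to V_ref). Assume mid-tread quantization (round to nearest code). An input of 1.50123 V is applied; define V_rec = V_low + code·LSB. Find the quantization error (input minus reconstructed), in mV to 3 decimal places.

0.449 mV

Step size: 6.8 V ÷ 2^12 = 1.660 mV.
(1.50123 − 0)/0.00166016 = 904.2703; round gives code 904.
Reconstructed: 1.5007812 V.
Error = 1.50123 − 1.5007812 = 0.00044875 V = 0.449 mV.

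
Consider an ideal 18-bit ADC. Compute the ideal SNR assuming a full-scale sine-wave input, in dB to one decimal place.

SNR ≈ 6.02·N + 1.76 dB = 6.02·18 + 1.76 = 110.12 dB.

110.1 dB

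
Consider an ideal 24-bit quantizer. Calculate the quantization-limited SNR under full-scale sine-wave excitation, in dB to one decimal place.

146.2 dB

SNR ≈ 6.02·N + 1.76 dB = 6.02·24 + 1.76 = 146.24 dB.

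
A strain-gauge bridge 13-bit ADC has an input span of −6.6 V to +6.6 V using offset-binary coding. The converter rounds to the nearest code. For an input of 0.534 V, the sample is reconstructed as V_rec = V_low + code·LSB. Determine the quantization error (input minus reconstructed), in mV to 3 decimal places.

Step size: 13.2 V ÷ 2^13 = 1.611 mV.
(0.534 − (−6.6))/0.00161133 = 4427.4036; round gives code 4427.
V_rec = (−6.6) + 4427·0.00161133 = 0.53334961 V.
Difference: 0.000650391 V → 0.650 mV.

0.650 mV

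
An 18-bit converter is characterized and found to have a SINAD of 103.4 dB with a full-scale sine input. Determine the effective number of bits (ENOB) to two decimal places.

16.88 bits

ENOB = (SINAD − 1.76) / 6.02 = (103.4 − 1.76)/6.02 = 16.884.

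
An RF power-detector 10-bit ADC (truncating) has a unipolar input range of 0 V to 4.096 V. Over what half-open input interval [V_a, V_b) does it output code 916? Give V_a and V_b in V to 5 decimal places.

LSB = 4.096/2^10 = 4.000 mV.
V_a = V_low + 916·LSB = 3.664 V; V_b = V_low + 917·LSB = 3.668 V.

[3.66400 V, 3.66800 V)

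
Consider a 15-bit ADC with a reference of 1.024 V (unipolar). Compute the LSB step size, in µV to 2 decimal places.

Full-scale span = 1.024 V.
LSB = 1.024 / 2^15 = 1.024 / 32768 = 3.125e-05 V = 31.25 µV.

31.25 µV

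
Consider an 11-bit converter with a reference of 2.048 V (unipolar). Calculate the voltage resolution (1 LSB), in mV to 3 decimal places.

Full-scale span = 2.048 V.
LSB = 2.048 / 2^11 = 2.048 / 2048 = 0.001 V = 1.000 mV.

1.000 mV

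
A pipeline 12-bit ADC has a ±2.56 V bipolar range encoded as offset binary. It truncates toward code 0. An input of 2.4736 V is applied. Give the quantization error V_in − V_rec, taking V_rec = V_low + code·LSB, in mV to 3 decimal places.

1.100 mV

LSB = 5.12/2^12 = 1.250 mV.
(2.4736 − (−2.56))/0.00125 = 4026.8800; ⌊·⌋ gives code 4026.
V_rec = (−2.56) + 4026·0.00125 = 2.4725 V.
Difference: 0.0011 V → 1.100 mV.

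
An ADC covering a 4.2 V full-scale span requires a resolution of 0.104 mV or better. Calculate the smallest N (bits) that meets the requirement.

16 bits

Number of steps required ≥ 4.2 V / 0.104 mV = 40384.62.
Need 2^N ≥ 40384.62; 2^15 = 32768, 2^16 = 65536.
Minimum N = 16.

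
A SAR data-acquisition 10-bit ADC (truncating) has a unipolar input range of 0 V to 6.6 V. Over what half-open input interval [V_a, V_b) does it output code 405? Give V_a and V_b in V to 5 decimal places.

[2.61035 V, 2.61680 V)

LSB = 6.6/2^10 = 6.445 mV.
V_a = V_low + 405·LSB = 2.61035 V; V_b = V_low + 406·LSB = 2.6168 V.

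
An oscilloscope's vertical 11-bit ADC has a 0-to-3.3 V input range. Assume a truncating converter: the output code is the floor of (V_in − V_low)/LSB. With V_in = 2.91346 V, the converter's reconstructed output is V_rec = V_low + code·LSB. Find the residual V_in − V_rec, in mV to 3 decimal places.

Step size: 3.3 V ÷ 2^11 = 1.611 mV.
Scaled input = 1808.1109 LSBs, so code = 1808.
V_rec = 0 + 1808·0.00161133 = 2.9132812 V.
Error = 2.91346 − 2.9132812 = 0.00017875 V = 0.179 mV.

0.179 mV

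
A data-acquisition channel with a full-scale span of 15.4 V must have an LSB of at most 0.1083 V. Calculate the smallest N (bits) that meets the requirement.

Number of steps required ≥ 15.4 V / 0.1083 V = 142.20.
Need 2^N ≥ 142.20; 2^7 = 128, 2^8 = 256.
Minimum N = 8.

8 bits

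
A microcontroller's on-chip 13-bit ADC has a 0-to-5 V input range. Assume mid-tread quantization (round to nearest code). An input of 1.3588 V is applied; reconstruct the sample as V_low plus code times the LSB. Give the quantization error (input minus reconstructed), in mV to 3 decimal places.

LSB = 5/2^13 = 0.610 mV.
(1.3588 − 0)/0.000610352 = 2226.2579; round gives code 2226.
Code 2226 maps back to 0 + 2226×0.000610352 V = 1.3586426 V.
Error = 1.3588 − 1.3586426 = 0.000157422 V = 0.157 mV.

0.157 mV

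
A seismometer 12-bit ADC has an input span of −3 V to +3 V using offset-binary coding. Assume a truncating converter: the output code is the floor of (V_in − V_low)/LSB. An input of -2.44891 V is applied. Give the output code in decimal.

code 376

LSB = 6 V / 4096 = 1.465 mV.
Input sits at 376.211 steps above V_low.
⌊·⌋(376.211) = 376.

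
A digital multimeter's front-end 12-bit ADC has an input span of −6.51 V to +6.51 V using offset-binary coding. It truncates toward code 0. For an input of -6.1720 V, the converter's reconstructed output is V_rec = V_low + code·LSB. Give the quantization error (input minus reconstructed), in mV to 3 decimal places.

One LSB is 13.02 V / 4096 = 3.179 mV.
(V_in − V_low)/LSB = (-6.1720 − (−6.51))/0.00317871 = 106.3324 → code 106 (floor).
Code 106 maps back to (−6.51) + 106×0.00317871 V = -6.1730566 V.
V_in − V_rec = 0.00105664 V = 1.057 mV.

1.057 mV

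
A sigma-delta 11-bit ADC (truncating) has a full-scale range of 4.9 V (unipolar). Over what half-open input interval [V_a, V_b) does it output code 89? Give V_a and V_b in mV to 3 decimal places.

[212.939 mV, 215.332 mV)

LSB = 4.9/2^11 = 2.393 mV.
V_a = V_low + 89·LSB = 0.212939 V; V_b = V_low + 90·LSB = 0.215332 V.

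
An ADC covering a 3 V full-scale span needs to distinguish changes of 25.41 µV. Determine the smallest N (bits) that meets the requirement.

17 bits

Number of steps required ≥ 3 V / 25.41 µV = 118063.75.
Need 2^N ≥ 118063.75; 2^16 = 65536, 2^17 = 131072.
Minimum N = 17.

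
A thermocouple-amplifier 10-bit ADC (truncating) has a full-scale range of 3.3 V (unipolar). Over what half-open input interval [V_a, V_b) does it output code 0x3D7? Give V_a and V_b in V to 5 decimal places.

[3.16787 V, 3.17109 V)

LSB = 3.3/2^10 = 3.223 mV.
Code 0x3D7 = 983 decimal.
V_a = V_low + 983·LSB = 3.16787 V; V_b = V_low + 984·LSB = 3.17109 V.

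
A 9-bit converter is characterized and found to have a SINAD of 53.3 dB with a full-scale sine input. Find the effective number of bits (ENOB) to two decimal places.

8.56 bits

ENOB = (SINAD − 1.76) / 6.02 = (53.3 − 1.76)/6.02 = 8.561.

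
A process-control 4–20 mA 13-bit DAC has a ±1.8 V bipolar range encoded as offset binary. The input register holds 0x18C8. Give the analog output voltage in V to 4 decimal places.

LSB = 3.6 V / 2^13 = 439.45 µV.
Code 0x18C8 = 6344 decimal.
V_out = (−1.8) + 6344 × 0.000439453 V = 0.987891 V.

0.9879 V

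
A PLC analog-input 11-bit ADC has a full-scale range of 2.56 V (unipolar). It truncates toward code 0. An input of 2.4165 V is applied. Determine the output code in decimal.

code 1933

LSB = 2.56 V / 2048 = 1.250 mV.
Input sits at 1933.200 steps above V_low.
So the output code is 1933.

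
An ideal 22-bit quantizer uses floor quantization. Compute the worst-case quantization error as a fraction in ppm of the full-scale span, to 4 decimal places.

0.2384 ppm

Truncating → worst-case error = 1 LSB = V_FS/2^22, so 1e+06/4194304 = 0.238419 ppm of full scale.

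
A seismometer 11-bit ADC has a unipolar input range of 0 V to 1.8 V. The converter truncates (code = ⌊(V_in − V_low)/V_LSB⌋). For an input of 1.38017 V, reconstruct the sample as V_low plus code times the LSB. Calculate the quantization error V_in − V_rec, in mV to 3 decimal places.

Step size: 1.8 V ÷ 2^11 = 0.879 mV.
(1.38017 − 0)/0.000878906 = 1570.3268; ⌊·⌋ gives code 1570.
Reconstructed: 1.3798828 V.
V_in − V_rec = 0.000287188 V = 0.287 mV.

0.287 mV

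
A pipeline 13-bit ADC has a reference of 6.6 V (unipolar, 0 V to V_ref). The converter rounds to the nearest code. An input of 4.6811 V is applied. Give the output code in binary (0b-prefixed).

Full-scale span = 6.6 V; LSB = 6.6/2^13 = 0.806 mV.
(4.6811 − 0) / 0.000805664 = 5810.238 LSBs.
Round → code 5810.
In binary (0b-prefixed): 0b1011010110010.

code 0b1011010110010 (decimal 5810)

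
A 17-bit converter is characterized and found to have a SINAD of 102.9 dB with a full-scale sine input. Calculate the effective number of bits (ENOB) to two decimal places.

16.80 bits

ENOB = (SINAD − 1.76) / 6.02 = (102.9 − 1.76)/6.02 = 16.801.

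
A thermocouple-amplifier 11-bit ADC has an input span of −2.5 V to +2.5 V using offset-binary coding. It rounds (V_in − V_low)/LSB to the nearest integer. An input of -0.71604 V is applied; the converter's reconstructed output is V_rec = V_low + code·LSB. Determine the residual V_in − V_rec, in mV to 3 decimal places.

-0.708 mV

LSB = 5/2^11 = 2.441 mV.
(-0.71604 − (−2.5))/0.00244141 = 730.7100; round gives code 731.
Code 731 maps back to (−2.5) + 731×0.00244141 V = -0.71533203 V.
Difference: -0.000707969 V → -0.708 mV.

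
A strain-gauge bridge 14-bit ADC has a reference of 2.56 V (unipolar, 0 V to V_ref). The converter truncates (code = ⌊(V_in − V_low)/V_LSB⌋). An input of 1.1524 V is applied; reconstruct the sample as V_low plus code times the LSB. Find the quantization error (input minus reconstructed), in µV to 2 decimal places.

56.25 µV

LSB = 2.56/2^14 = 156.25 µV.
Scaled input = 7375.3600 LSBs, so code = 7375.
Reconstructed: 1.1523438 V.
V_in − V_rec = 5.625e-05 V = 56.25 µV.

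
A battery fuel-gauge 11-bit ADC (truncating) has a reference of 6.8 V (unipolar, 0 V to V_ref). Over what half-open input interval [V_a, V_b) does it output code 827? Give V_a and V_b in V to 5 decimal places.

[2.74590 V, 2.74922 V)

LSB = 6.8/2^11 = 3.320 mV.
V_a = V_low + 827·LSB = 2.7459 V; V_b = V_low + 828·LSB = 2.74922 V.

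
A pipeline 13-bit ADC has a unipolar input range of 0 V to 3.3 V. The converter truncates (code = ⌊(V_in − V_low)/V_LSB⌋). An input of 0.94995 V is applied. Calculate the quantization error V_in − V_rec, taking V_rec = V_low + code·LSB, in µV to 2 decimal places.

72.07 µV

LSB = 3.3/2^13 = 402.83 µV.
(0.94995 − 0)/0.000402832 = 2358.1789; ⌊·⌋ gives code 2358.
Code 2358 maps back to 0 + 2358×0.000402832 V = 0.94987793 V.
Difference: 7.20703e-05 V → 72.07 µV.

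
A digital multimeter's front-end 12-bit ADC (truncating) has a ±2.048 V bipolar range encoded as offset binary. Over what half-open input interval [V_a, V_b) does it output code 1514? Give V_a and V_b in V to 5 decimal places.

[-0.53400 V, -0.53300 V)

LSB = 4.096/2^12 = 1.000 mV.
V_a = V_low + 1514·LSB = -0.534 V; V_b = V_low + 1515·LSB = -0.533 V.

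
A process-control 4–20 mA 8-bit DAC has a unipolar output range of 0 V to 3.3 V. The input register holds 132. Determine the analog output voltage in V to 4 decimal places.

LSB = 3.3 V / 2^8 = 12.891 mV.
V_out = 0 + 132 × 0.0128906 V = 1.70156 V.

1.7016 V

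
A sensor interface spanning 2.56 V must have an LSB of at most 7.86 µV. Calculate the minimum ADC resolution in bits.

Number of steps required ≥ 2.56 V / 7.86 µV = 325699.75.
Need 2^N ≥ 325699.75; 2^18 = 262144, 2^19 = 524288.
Minimum N = 19.

19 bits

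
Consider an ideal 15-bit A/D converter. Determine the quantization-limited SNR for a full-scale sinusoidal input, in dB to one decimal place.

SNR ≈ 6.02·N + 1.76 dB = 6.02·15 + 1.76 = 92.06 dB.

92.1 dB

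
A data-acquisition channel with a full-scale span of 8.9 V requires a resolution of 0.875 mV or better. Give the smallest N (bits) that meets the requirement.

Number of steps required ≥ 8.9 V / 0.875 mV = 10171.43.
Need 2^N ≥ 10171.43; 2^13 = 8192, 2^14 = 16384.
Minimum N = 14.

14 bits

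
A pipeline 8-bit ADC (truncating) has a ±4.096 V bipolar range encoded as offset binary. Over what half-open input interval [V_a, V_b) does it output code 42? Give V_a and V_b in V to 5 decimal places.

LSB = 8.192/2^8 = 32.000 mV.
V_a = V_low + 42·LSB = -2.752 V; V_b = V_low + 43·LSB = -2.72 V.

[-2.75200 V, -2.72000 V)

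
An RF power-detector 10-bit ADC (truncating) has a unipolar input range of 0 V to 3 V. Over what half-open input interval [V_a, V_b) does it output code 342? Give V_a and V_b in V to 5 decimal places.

[1.00195 V, 1.00488 V)

LSB = 3/2^10 = 2.930 mV.
V_a = V_low + 342·LSB = 1.00195 V; V_b = V_low + 343·LSB = 1.00488 V.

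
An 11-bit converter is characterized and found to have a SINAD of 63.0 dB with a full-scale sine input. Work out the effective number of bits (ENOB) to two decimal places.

ENOB = (SINAD − 1.76) / 6.02 = (63.0 − 1.76)/6.02 = 10.173.

10.17 bits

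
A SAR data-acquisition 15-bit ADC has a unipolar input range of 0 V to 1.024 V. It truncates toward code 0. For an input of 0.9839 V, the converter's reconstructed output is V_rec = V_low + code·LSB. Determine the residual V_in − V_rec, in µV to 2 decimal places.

One LSB is 1.024 V / 32768 = 31.25 µV.
(0.9839 − 0)/3.125e-05 = 31484.8000; ⌊·⌋ gives code 31484.
V_rec = 0 + 31484·3.125e-05 = 0.983875 V.
V_in − V_rec = 2.5e-05 V = 25.00 µV.

25.00 µV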